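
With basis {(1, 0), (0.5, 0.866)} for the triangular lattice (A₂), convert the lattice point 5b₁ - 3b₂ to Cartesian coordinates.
(3.5, -2.598)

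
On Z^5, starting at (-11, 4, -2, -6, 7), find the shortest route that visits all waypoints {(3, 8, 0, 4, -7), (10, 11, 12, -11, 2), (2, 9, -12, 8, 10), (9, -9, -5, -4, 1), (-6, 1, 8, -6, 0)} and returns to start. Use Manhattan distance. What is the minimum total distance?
232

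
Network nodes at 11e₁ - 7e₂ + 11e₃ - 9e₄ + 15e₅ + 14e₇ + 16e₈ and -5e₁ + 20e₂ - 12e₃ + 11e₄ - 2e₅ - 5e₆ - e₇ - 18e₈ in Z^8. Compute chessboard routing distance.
34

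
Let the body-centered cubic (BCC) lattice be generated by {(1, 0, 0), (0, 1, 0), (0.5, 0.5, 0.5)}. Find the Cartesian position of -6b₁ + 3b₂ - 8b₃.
(-10, -1, -4)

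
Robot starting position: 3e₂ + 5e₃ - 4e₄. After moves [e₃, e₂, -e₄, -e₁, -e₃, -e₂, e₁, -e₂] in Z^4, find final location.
(0, 2, 5, -5)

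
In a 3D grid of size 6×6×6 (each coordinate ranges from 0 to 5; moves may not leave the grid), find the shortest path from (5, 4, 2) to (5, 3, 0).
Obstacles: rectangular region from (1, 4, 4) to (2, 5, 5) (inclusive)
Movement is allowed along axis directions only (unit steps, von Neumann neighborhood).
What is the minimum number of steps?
3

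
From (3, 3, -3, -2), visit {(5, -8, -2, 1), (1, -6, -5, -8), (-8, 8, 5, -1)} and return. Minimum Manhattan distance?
100
(one optimal route: (3, 3, -3, -2) → (5, -8, -2, 1) → (1, -6, -5, -8) → (-8, 8, 5, -1) → (3, 3, -3, -2))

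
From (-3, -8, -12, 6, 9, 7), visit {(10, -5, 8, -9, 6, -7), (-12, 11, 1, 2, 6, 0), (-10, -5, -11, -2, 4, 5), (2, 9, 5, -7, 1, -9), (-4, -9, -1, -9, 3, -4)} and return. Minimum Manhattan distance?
222
(one optimal route: (-3, -8, -12, 6, 9, 7) → (-10, -5, -11, -2, 4, 5) → (-12, 11, 1, 2, 6, 0) → (2, 9, 5, -7, 1, -9) → (10, -5, 8, -9, 6, -7) → (-4, -9, -1, -9, 3, -4) → (-3, -8, -12, 6, 9, 7))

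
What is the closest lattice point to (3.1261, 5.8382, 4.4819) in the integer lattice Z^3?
(3, 6, 4)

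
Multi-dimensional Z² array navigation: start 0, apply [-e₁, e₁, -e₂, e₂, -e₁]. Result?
(-1, 0)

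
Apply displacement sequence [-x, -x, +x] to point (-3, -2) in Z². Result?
(-4, -2)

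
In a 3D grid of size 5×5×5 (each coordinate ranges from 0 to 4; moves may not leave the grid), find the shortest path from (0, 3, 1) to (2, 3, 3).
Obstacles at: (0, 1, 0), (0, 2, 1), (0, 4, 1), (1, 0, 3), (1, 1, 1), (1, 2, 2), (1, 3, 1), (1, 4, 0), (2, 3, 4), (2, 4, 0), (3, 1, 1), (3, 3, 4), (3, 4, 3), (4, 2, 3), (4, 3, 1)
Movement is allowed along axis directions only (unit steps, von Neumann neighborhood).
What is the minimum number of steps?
4
(one shortest path: (0, 3, 1) → (0, 3, 2) → (1, 3, 2) → (2, 3, 2) → (2, 3, 3))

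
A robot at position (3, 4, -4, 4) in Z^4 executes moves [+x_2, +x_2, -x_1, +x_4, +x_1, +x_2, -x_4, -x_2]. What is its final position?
(3, 6, -4, 4)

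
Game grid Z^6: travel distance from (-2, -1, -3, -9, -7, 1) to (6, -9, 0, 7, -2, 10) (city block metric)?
49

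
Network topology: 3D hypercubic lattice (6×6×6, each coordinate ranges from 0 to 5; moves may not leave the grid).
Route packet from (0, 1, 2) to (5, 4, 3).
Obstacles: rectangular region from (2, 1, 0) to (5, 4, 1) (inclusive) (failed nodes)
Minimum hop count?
9
(one shortest path: (0, 1, 2) → (1, 1, 2) → (2, 1, 2) → (3, 1, 2) → (4, 1, 2) → (5, 1, 2) → (5, 2, 2) → (5, 3, 2) → (5, 4, 2) → (5, 4, 3))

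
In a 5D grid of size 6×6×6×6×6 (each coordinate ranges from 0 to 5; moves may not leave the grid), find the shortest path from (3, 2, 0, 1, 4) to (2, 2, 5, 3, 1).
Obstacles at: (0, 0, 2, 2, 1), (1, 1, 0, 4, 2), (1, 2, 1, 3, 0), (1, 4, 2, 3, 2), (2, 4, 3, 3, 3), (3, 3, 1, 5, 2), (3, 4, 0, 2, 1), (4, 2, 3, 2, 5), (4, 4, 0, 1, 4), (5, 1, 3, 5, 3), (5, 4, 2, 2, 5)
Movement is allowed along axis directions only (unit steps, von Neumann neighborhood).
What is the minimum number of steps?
11
(one shortest path: (3, 2, 0, 1, 4) → (2, 2, 0, 1, 4) → (2, 2, 1, 1, 4) → (2, 2, 2, 1, 4) → (2, 2, 3, 1, 4) → (2, 2, 4, 1, 4) → (2, 2, 5, 1, 4) → (2, 2, 5, 2, 4) → (2, 2, 5, 3, 4) → (2, 2, 5, 3, 3) → (2, 2, 5, 3, 2) → (2, 2, 5, 3, 1))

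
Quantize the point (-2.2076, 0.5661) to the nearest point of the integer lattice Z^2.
(-2, 1)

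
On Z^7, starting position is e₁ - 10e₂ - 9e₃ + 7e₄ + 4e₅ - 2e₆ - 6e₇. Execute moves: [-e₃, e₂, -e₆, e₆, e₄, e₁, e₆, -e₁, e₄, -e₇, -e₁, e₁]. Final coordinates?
(1, -9, -10, 9, 4, -1, -7)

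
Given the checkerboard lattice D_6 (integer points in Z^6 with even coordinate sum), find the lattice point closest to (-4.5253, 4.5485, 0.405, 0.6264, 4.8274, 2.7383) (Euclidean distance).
(-4, 5, 0, 1, 5, 3)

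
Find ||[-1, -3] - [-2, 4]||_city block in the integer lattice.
8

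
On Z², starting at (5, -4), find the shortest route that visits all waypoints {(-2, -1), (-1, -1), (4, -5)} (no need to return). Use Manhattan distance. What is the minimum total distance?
12
(one optimal route: (5, -4) → (4, -5) → (-1, -1) → (-2, -1))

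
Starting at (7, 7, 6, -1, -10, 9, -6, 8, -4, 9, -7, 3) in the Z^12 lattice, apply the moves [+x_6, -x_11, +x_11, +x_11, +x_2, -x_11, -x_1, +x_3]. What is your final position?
(6, 8, 7, -1, -10, 10, -6, 8, -4, 9, -7, 3)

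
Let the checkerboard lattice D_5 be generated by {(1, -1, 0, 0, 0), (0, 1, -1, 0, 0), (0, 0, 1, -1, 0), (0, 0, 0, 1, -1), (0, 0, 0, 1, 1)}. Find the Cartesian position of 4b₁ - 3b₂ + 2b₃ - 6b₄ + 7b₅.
(4, -7, 5, -1, 13)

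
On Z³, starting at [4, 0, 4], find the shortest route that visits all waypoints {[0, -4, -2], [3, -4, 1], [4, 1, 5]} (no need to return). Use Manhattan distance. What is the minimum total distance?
18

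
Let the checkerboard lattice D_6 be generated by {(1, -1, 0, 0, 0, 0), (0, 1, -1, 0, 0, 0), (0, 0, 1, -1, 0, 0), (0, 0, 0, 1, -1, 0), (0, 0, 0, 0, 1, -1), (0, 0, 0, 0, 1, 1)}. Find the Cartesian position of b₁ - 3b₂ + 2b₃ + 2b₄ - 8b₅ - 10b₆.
(1, -4, 5, 0, -20, -2)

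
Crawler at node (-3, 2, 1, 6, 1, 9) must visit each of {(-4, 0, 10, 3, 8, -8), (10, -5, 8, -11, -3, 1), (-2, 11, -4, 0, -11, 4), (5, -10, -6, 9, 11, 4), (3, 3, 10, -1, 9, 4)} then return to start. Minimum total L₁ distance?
268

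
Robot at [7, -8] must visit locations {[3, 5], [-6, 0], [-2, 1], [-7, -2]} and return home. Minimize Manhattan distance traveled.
54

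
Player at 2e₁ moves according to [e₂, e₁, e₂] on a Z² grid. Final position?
(3, 2)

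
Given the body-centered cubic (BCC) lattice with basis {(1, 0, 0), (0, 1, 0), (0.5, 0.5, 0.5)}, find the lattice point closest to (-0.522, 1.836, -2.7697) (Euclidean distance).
(-0.5, 1.5, -2.5)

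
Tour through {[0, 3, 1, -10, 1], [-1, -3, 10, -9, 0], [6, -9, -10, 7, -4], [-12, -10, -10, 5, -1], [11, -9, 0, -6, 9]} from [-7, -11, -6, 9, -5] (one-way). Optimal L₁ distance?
137
(one optimal route: (-7, -11, -6, 9, -5) → (-12, -10, -10, 5, -1) → (6, -9, -10, 7, -4) → (11, -9, 0, -6, 9) → (0, 3, 1, -10, 1) → (-1, -3, 10, -9, 0))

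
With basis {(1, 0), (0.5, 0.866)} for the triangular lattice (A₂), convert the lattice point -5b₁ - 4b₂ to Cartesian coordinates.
(-7, -3.464)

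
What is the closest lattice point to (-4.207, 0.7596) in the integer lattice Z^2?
(-4, 1)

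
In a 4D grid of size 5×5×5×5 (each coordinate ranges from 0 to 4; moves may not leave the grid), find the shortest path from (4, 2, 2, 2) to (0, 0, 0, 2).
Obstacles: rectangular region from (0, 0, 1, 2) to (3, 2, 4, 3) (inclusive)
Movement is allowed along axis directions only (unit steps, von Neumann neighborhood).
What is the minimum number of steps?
8
(one shortest path: (4, 2, 2, 2) → (4, 1, 2, 2) → (4, 0, 2, 2) → (4, 0, 1, 2) → (4, 0, 0, 2) → (3, 0, 0, 2) → (2, 0, 0, 2) → (1, 0, 0, 2) → (0, 0, 0, 2))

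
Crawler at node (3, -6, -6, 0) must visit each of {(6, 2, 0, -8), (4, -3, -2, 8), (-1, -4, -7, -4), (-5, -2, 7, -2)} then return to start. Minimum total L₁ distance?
102
(one optimal route: (3, -6, -6, 0) → (4, -3, -2, 8) → (6, 2, 0, -8) → (-5, -2, 7, -2) → (-1, -4, -7, -4) → (3, -6, -6, 0))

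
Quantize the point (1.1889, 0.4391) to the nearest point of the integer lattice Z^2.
(1, 0)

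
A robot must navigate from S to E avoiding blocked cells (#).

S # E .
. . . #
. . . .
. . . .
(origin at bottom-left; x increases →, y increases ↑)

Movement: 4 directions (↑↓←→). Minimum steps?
4
(one shortest path: (0, 3) → (0, 2) → (1, 2) → (2, 2) → (2, 3))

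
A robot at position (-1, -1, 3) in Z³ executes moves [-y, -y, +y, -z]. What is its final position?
(-1, -2, 2)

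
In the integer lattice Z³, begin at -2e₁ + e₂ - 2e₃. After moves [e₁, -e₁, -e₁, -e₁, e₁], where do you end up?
(-3, 1, -2)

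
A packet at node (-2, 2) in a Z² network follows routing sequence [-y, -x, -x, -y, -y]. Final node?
(-4, -1)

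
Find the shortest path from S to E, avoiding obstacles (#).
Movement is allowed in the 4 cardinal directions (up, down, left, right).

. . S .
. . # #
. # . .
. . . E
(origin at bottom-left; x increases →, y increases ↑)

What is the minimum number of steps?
8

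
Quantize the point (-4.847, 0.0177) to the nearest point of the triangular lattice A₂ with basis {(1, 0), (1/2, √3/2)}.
(-5, 0)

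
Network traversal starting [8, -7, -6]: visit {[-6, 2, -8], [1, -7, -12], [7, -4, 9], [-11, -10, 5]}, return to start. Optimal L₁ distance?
110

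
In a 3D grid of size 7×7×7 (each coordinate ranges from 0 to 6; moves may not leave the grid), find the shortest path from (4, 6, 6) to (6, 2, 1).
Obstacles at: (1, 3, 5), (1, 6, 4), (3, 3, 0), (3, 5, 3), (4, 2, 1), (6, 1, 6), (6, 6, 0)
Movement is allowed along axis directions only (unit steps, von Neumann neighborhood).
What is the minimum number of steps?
11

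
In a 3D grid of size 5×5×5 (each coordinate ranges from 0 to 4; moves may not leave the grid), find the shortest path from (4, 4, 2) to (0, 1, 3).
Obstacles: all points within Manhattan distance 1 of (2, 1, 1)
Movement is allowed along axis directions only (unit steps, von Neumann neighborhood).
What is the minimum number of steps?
8
(one shortest path: (4, 4, 2) → (3, 4, 2) → (2, 4, 2) → (1, 4, 2) → (0, 4, 2) → (0, 3, 2) → (0, 2, 2) → (0, 1, 2) → (0, 1, 3))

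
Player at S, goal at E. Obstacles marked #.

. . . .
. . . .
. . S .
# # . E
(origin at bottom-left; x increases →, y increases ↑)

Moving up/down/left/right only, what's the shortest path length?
2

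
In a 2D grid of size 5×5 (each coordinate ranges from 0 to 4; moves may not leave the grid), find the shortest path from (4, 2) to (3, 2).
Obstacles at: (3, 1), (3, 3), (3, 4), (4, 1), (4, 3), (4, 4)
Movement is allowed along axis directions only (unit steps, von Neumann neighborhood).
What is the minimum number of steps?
1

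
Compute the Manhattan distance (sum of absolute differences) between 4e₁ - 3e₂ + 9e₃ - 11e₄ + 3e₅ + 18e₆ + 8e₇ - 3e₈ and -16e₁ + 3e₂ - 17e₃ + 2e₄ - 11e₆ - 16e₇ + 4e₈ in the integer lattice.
128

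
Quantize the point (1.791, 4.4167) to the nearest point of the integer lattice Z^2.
(2, 4)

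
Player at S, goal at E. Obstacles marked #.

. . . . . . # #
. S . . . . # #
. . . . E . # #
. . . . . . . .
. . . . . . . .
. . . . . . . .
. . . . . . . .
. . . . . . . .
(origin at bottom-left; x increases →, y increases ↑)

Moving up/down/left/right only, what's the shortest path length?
4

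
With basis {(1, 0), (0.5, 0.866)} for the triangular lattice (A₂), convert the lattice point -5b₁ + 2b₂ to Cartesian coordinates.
(-4, 1.732)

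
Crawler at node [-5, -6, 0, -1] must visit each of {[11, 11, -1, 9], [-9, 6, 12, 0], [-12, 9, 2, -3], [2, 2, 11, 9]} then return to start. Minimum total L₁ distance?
144
(one optimal route: (-5, -6, 0, -1) → (11, 11, -1, 9) → (2, 2, 11, 9) → (-9, 6, 12, 0) → (-12, 9, 2, -3) → (-5, -6, 0, -1))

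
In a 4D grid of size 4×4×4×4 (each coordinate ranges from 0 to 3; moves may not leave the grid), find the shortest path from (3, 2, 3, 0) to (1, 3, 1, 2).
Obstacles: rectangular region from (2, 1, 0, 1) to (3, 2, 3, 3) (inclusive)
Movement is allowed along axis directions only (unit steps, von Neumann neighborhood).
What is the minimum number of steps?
7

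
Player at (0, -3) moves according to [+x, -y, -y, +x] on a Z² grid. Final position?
(2, -5)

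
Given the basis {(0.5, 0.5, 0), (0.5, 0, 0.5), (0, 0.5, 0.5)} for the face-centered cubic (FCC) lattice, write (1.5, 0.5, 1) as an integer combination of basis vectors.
b₁ + 2b₂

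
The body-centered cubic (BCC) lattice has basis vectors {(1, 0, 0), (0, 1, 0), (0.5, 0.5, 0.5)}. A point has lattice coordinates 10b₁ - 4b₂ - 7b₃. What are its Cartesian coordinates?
(6.5, -7.5, -3.5)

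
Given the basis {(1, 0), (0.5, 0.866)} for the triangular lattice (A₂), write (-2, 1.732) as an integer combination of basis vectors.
-3b₁ + 2b₂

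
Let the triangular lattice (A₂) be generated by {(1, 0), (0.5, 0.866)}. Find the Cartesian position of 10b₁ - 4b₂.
(8, -3.464)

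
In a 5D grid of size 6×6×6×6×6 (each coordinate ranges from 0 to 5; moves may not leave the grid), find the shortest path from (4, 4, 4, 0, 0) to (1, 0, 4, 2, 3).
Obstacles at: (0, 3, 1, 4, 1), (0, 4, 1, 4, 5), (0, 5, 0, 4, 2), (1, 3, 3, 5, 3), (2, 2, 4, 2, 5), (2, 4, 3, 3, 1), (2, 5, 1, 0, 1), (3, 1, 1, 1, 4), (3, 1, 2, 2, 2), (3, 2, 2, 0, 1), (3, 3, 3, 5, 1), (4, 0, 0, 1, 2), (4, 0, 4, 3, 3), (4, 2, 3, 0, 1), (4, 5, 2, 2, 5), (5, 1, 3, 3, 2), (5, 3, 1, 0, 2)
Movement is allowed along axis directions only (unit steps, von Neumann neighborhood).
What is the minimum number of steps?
12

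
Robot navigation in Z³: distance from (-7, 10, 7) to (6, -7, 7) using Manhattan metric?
30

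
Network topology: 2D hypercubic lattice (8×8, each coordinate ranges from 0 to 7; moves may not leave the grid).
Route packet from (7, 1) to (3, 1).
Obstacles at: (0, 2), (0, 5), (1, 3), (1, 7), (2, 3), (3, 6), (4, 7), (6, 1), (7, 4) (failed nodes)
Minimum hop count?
6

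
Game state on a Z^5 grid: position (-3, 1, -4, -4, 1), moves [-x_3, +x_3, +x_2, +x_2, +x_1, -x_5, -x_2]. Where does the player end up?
(-2, 2, -4, -4, 0)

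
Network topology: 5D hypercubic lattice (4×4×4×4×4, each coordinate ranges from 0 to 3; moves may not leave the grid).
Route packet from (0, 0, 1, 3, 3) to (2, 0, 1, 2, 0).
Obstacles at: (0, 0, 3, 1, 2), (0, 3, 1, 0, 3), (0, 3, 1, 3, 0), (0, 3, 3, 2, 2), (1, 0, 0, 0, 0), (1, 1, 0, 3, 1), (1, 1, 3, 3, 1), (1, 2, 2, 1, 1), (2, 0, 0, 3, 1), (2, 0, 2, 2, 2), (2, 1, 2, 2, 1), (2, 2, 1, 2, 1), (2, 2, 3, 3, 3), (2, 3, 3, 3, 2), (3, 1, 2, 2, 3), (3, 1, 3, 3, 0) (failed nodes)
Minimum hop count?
6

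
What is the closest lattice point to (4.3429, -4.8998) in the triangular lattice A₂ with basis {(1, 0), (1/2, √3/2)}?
(4, -5.196)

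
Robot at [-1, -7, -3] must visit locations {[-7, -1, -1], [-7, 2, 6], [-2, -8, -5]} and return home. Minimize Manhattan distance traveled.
54
(one optimal route: (-1, -7, -3) → (-7, -1, -1) → (-7, 2, 6) → (-2, -8, -5) → (-1, -7, -3))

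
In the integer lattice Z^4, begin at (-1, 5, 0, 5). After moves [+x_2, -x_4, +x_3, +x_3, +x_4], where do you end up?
(-1, 6, 2, 5)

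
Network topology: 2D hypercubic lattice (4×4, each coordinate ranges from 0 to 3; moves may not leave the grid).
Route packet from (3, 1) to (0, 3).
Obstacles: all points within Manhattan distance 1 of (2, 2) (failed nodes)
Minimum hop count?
7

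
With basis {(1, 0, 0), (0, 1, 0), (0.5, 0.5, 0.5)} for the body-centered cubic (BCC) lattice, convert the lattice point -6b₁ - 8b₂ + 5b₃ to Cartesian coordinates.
(-3.5, -5.5, 2.5)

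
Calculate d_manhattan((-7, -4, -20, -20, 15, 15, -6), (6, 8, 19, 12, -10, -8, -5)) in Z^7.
145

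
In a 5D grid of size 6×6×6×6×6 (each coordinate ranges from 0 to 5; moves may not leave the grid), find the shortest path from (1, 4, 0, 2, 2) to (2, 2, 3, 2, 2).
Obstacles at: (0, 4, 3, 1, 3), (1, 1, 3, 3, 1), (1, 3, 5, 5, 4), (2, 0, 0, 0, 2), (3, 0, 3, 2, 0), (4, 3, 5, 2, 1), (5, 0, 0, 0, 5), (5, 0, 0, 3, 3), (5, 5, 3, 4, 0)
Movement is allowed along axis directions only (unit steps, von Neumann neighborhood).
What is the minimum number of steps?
6
(one shortest path: (1, 4, 0, 2, 2) → (2, 4, 0, 2, 2) → (2, 3, 0, 2, 2) → (2, 2, 0, 2, 2) → (2, 2, 1, 2, 2) → (2, 2, 2, 2, 2) → (2, 2, 3, 2, 2))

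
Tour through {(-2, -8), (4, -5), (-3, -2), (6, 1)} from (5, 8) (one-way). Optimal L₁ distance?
32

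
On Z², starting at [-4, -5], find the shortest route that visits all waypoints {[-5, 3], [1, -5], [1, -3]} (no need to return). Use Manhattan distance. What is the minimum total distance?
19
(one optimal route: (-4, -5) → (1, -5) → (1, -3) → (-5, 3))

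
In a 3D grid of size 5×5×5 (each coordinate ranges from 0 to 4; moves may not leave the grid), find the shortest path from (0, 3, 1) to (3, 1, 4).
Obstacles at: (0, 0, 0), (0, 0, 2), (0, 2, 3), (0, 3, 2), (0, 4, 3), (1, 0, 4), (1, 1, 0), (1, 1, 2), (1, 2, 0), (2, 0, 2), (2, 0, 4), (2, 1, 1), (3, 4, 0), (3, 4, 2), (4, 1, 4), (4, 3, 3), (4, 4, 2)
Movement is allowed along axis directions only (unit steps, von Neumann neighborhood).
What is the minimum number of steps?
8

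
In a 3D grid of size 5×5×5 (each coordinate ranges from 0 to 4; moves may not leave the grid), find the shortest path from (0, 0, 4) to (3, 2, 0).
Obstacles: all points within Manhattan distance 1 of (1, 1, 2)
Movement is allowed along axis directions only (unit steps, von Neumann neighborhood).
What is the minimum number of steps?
9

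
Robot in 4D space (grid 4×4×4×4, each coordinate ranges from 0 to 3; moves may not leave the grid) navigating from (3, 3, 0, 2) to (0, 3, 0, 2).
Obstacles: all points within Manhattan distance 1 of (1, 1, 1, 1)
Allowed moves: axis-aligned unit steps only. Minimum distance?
3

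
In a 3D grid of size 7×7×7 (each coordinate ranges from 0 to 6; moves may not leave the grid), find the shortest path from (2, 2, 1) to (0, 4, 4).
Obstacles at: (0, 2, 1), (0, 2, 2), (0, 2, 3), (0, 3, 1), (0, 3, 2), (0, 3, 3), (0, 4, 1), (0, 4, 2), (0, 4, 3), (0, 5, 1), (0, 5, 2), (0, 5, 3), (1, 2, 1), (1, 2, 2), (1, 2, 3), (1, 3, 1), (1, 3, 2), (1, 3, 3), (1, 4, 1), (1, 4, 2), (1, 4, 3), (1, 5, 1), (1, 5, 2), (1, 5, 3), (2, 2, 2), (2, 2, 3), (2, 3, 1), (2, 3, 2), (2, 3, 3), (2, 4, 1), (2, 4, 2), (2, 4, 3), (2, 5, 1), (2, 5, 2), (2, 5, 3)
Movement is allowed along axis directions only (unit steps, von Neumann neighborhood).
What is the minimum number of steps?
9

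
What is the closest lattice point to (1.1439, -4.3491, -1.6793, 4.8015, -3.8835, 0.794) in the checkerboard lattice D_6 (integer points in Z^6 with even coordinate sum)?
(1, -5, -2, 5, -4, 1)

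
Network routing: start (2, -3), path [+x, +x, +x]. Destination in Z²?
(5, -3)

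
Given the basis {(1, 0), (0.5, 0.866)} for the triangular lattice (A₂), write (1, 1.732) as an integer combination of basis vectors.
2b₂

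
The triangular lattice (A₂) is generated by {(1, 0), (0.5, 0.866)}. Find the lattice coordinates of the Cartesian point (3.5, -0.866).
4b₁ - b₂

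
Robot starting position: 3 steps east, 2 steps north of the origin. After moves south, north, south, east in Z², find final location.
(4, 1)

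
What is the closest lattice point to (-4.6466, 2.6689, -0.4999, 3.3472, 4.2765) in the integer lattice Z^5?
(-5, 3, 0, 3, 4)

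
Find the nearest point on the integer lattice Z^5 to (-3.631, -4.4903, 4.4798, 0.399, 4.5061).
(-4, -4, 4, 0, 5)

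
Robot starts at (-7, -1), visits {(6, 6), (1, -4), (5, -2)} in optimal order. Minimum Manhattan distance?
26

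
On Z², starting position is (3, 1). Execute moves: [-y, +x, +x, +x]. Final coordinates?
(6, 0)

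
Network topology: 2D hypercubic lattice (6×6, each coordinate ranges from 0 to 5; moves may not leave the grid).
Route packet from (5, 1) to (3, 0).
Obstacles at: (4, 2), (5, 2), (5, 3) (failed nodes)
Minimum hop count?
3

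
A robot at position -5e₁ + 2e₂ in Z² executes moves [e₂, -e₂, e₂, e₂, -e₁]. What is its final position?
(-6, 4)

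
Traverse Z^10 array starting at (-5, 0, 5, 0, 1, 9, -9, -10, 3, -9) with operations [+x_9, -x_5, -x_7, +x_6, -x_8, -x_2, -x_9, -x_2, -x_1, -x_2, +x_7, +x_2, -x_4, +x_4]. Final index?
(-6, -2, 5, 0, 0, 10, -9, -11, 3, -9)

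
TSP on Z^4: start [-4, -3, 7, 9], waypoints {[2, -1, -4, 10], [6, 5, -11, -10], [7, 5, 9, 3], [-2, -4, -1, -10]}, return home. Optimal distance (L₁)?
138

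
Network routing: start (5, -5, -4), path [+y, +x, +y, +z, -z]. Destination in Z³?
(6, -3, -4)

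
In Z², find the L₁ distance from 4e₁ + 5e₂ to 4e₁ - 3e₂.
8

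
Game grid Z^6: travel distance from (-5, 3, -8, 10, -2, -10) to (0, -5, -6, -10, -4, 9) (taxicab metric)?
56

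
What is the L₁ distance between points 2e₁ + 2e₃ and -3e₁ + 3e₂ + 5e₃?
11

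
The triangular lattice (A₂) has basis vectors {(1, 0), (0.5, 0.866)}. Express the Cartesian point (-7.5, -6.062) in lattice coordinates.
-4b₁ - 7b₂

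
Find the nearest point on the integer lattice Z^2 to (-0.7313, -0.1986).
(-1, 0)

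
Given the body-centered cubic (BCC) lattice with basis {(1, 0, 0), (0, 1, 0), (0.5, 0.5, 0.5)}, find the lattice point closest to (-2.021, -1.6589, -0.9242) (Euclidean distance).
(-2, -2, -1)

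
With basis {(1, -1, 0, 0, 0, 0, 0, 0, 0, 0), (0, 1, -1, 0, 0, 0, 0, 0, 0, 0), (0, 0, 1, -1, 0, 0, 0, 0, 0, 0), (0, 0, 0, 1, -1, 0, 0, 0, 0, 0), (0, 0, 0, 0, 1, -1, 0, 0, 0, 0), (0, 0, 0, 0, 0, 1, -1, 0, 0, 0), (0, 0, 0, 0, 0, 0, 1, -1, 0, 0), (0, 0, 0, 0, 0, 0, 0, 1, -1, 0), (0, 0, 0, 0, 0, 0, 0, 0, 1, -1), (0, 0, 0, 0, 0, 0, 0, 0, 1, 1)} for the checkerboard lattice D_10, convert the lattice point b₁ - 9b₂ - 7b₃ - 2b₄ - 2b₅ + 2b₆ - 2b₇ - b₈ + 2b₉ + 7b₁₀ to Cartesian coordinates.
(1, -10, 2, 5, 0, 4, -4, 1, 10, 5)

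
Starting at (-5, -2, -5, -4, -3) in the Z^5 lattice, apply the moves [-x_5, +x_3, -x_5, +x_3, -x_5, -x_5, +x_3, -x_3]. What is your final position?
(-5, -2, -3, -4, -7)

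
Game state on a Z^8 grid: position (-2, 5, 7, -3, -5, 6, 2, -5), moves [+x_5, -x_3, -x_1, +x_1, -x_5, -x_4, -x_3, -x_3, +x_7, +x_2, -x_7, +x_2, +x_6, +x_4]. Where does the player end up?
(-2, 7, 4, -3, -5, 7, 2, -5)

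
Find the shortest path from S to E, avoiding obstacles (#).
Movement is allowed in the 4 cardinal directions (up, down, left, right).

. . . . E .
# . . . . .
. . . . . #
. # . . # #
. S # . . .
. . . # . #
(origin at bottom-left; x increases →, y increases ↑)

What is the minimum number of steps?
9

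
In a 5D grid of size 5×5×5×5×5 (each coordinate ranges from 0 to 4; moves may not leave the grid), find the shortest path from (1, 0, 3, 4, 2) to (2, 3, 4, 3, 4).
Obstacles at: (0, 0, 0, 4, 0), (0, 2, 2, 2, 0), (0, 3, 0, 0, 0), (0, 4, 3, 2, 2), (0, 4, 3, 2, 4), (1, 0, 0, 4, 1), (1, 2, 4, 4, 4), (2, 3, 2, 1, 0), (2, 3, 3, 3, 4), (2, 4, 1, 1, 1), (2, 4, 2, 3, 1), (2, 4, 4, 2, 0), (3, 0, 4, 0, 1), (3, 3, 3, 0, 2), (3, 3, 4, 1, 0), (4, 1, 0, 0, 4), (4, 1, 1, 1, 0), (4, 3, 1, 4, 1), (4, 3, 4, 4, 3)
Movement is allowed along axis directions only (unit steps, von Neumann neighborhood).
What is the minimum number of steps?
8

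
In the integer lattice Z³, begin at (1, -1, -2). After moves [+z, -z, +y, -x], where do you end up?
(0, 0, -2)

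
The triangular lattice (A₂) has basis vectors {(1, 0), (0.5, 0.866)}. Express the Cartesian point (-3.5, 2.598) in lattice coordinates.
-5b₁ + 3b₂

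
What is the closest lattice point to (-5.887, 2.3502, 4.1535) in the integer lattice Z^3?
(-6, 2, 4)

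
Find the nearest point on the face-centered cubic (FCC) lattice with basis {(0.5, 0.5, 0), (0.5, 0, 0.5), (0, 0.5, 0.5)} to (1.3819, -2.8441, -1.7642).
(1.5, -3, -1.5)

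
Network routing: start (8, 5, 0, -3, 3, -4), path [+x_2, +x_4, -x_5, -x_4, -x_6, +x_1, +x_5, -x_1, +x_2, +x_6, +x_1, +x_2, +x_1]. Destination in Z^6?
(10, 8, 0, -3, 3, -4)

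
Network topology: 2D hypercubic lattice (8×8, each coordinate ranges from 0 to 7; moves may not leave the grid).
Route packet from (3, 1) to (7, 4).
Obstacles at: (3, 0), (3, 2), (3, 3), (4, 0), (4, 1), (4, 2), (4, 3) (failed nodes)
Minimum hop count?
9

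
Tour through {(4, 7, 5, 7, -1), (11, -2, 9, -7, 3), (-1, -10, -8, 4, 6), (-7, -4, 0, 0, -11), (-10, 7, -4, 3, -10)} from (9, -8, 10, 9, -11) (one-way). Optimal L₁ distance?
176
(one optimal route: (9, -8, 10, 9, -11) → (11, -2, 9, -7, 3) → (4, 7, 5, 7, -1) → (-10, 7, -4, 3, -10) → (-7, -4, 0, 0, -11) → (-1, -10, -8, 4, 6))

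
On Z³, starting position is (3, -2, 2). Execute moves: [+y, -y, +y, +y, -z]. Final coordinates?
(3, 0, 1)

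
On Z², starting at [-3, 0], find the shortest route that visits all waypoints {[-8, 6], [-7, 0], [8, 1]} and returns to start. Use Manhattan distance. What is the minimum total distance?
44
(one optimal route: (-3, 0) → (-7, 0) → (-8, 6) → (8, 1) → (-3, 0))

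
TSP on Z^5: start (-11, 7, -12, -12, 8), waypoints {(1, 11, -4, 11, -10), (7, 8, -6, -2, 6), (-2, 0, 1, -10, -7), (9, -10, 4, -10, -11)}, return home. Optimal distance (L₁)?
210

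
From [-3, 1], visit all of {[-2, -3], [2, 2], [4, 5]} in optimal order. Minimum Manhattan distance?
19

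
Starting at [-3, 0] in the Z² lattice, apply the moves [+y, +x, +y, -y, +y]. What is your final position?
(-2, 2)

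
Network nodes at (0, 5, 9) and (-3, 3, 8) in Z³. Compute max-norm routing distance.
3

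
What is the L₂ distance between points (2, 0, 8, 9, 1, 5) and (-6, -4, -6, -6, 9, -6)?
26.1916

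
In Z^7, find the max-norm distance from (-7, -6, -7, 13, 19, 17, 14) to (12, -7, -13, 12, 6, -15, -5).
32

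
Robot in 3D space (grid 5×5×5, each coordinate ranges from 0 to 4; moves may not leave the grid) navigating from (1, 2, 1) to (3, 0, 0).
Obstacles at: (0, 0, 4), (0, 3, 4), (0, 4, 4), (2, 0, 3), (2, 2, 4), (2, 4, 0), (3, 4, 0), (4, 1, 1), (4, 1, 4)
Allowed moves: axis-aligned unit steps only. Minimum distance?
5
(one shortest path: (1, 2, 1) → (2, 2, 1) → (3, 2, 1) → (3, 1, 1) → (3, 0, 1) → (3, 0, 0))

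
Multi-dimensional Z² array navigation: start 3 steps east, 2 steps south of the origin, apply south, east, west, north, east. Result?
(4, -2)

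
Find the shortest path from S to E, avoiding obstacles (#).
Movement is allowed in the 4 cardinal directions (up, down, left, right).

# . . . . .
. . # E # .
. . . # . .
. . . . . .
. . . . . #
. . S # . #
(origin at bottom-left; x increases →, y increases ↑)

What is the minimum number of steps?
9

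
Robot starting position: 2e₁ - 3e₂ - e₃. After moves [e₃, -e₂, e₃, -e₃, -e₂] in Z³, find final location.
(2, -5, 0)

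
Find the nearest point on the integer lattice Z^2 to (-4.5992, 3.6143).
(-5, 4)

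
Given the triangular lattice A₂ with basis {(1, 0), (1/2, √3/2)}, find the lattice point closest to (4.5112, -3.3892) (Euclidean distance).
(5, -3.464)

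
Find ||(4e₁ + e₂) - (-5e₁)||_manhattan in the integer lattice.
10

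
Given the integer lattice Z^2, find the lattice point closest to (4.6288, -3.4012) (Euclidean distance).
(5, -3)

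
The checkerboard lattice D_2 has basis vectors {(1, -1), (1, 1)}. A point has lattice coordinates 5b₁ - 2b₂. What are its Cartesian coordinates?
(3, -7)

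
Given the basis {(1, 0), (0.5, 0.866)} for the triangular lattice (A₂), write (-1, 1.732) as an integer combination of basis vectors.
-2b₁ + 2b₂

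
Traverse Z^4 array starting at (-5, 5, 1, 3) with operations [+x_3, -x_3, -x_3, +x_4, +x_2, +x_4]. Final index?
(-5, 6, 0, 5)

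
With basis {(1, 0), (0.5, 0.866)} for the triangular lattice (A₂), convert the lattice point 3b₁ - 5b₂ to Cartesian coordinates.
(0.5, -4.33)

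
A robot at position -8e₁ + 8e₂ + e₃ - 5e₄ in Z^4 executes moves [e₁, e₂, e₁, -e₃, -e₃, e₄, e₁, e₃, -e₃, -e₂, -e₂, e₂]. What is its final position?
(-5, 8, -1, -4)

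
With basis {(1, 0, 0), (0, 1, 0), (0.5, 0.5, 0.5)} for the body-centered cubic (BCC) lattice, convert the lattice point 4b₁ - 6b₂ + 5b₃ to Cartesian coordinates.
(6.5, -3.5, 2.5)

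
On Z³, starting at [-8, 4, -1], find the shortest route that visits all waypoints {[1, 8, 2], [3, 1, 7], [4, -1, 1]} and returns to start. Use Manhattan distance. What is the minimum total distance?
58
(one optimal route: (-8, 4, -1) → (1, 8, 2) → (3, 1, 7) → (4, -1, 1) → (-8, 4, -1))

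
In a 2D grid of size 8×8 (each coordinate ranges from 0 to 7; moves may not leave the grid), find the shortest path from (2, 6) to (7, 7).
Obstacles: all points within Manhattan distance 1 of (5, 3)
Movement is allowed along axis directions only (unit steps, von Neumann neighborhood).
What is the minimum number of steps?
6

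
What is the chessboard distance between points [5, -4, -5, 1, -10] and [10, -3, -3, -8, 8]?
18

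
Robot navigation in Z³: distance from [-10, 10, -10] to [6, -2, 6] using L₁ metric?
44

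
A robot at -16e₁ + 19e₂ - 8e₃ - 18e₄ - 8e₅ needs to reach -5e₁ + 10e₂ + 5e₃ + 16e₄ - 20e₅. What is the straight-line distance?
40.8779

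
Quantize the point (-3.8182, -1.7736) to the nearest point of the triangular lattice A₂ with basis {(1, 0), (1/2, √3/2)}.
(-4, -1.732)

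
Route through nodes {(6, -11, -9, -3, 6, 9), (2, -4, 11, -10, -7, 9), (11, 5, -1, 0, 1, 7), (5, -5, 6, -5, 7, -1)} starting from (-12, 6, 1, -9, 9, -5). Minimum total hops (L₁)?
167
(one optimal route: (-12, 6, 1, -9, 9, -5) → (11, 5, -1, 0, 1, 7) → (6, -11, -9, -3, 6, 9) → (5, -5, 6, -5, 7, -1) → (2, -4, 11, -10, -7, 9))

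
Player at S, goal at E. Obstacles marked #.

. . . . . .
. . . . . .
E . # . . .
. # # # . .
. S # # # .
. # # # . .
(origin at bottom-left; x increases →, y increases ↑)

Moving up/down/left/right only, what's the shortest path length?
3
(one shortest path: (1, 1) → (0, 1) → (0, 2) → (0, 3))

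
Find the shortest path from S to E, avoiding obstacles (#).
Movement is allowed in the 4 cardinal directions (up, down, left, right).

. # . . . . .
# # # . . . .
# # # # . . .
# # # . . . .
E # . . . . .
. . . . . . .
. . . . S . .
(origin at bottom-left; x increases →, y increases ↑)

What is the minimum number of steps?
6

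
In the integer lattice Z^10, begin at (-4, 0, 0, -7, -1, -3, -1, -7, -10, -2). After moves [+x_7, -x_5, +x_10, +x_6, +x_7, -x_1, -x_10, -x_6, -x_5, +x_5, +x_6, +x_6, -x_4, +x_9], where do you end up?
(-5, 0, 0, -8, -2, -1, 1, -7, -9, -2)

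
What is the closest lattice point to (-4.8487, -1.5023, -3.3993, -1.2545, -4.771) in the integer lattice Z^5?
(-5, -2, -3, -1, -5)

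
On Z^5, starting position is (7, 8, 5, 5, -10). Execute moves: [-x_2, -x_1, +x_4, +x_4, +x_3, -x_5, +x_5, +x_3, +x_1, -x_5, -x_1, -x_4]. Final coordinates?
(6, 7, 7, 6, -11)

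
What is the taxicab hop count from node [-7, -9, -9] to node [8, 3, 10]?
46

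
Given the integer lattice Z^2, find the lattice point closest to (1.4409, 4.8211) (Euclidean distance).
(1, 5)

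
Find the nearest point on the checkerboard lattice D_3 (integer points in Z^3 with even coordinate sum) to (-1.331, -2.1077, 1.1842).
(-1, -2, 1)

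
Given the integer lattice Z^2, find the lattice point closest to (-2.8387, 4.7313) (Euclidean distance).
(-3, 5)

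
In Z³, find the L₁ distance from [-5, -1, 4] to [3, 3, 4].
12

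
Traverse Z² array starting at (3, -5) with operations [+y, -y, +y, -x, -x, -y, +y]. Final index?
(1, -4)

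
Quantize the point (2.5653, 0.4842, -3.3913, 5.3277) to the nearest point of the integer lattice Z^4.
(3, 0, -3, 5)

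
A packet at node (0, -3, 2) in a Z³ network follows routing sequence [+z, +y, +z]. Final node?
(0, -2, 4)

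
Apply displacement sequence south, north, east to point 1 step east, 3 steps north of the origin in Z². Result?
(2, 3)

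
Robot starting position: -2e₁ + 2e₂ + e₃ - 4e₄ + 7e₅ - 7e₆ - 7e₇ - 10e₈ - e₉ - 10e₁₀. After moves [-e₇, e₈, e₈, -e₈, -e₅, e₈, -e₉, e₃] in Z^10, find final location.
(-2, 2, 2, -4, 6, -7, -8, -8, -2, -10)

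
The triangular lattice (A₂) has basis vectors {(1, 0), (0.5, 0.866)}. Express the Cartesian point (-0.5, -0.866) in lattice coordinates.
-b₂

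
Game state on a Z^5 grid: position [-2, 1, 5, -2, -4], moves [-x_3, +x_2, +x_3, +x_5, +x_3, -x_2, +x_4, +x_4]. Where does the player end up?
(-2, 1, 6, 0, -3)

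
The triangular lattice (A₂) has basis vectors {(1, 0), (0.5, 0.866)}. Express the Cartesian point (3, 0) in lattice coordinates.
3b₁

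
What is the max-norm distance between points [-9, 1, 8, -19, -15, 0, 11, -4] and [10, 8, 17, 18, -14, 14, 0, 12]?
37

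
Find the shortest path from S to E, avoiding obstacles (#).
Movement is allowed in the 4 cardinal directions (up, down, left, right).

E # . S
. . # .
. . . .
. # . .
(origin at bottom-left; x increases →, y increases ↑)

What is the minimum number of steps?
7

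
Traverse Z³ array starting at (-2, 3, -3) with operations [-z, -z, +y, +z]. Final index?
(-2, 4, -4)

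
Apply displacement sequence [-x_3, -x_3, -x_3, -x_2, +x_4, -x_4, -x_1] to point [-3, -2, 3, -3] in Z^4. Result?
(-4, -3, 0, -3)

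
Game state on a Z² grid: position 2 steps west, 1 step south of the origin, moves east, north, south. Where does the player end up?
(-1, -1)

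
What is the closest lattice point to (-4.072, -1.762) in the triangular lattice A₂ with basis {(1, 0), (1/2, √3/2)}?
(-4, -1.732)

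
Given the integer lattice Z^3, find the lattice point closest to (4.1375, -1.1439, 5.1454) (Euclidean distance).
(4, -1, 5)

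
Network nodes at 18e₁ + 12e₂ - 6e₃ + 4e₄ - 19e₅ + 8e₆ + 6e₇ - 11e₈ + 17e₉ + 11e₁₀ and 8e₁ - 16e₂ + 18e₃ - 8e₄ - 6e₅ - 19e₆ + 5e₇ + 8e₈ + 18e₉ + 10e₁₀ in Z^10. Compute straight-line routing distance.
53.535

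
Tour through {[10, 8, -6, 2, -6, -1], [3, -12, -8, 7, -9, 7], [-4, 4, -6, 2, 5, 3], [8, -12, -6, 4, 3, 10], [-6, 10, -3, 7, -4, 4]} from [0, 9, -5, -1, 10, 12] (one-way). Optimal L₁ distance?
155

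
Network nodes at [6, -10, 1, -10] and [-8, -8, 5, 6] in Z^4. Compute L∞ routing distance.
16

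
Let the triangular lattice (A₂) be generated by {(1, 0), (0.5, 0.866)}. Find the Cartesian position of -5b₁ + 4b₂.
(-3, 3.464)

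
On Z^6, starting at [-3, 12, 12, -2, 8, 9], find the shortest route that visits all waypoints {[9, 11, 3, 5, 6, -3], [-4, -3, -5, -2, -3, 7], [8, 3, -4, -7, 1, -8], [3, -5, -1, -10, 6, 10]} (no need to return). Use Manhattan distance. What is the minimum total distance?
156
(one optimal route: (-3, 12, 12, -2, 8, 9) → (9, 11, 3, 5, 6, -3) → (8, 3, -4, -7, 1, -8) → (3, -5, -1, -10, 6, 10) → (-4, -3, -5, -2, -3, 7))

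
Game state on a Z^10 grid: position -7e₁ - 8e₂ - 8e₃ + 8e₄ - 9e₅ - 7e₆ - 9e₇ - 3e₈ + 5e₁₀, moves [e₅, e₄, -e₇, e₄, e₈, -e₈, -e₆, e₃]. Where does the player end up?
(-7, -8, -7, 10, -8, -8, -10, -3, 0, 5)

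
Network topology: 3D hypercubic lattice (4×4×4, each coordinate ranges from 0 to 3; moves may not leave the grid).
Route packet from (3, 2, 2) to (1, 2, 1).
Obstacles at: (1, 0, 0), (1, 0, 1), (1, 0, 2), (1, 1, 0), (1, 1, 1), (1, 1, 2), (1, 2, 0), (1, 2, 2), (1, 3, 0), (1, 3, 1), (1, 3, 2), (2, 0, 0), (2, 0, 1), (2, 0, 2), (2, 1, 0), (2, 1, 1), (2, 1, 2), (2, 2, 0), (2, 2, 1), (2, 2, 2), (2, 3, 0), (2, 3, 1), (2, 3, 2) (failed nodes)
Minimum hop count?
7
(one shortest path: (3, 2, 2) → (3, 2, 3) → (2, 2, 3) → (1, 2, 3) → (0, 2, 3) → (0, 2, 2) → (0, 2, 1) → (1, 2, 1))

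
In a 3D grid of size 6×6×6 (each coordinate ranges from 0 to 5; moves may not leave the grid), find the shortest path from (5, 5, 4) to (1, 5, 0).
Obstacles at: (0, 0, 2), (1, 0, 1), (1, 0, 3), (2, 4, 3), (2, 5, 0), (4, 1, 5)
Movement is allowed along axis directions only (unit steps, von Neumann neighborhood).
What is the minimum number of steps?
8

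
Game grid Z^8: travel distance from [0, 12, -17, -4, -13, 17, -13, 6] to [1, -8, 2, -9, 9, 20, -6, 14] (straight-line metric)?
37.3229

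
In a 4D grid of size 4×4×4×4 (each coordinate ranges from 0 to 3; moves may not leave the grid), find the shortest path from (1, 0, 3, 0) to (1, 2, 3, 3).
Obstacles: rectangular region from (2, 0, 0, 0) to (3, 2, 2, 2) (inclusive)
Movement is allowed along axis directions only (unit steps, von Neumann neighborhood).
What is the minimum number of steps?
5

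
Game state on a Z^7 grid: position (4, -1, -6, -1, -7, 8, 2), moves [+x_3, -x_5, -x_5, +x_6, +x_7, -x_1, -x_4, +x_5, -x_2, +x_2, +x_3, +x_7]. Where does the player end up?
(3, -1, -4, -2, -8, 9, 4)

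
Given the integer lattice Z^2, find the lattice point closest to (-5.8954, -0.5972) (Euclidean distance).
(-6, -1)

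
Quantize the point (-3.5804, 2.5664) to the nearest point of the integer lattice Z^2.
(-4, 3)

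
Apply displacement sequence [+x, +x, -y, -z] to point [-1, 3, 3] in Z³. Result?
(1, 2, 2)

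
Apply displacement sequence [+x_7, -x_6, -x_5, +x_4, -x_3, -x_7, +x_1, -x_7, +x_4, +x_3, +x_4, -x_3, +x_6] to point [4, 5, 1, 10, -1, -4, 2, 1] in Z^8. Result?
(5, 5, 0, 13, -2, -4, 1, 1)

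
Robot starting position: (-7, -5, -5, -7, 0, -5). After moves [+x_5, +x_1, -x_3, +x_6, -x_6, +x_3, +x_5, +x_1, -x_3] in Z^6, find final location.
(-5, -5, -6, -7, 2, -5)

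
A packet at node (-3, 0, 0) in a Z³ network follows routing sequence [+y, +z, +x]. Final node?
(-2, 1, 1)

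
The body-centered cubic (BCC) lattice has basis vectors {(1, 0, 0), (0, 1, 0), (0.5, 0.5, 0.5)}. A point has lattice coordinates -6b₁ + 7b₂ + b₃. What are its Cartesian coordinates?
(-5.5, 7.5, 0.5)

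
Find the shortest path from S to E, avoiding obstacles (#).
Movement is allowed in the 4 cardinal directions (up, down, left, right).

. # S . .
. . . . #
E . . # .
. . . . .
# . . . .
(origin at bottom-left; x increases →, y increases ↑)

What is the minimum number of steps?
4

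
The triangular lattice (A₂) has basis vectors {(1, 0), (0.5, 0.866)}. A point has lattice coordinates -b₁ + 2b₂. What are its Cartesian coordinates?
(0, 1.732)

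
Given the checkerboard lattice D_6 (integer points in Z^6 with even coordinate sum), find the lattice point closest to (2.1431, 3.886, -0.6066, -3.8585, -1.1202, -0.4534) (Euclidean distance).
(2, 4, -1, -4, -1, 0)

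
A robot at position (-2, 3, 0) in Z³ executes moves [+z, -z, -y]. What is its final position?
(-2, 2, 0)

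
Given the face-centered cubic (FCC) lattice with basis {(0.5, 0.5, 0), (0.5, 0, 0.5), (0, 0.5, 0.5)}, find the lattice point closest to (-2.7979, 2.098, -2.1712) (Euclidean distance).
(-3, 2, -2)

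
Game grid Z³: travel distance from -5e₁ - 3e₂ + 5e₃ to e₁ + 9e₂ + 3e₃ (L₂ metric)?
13.5647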